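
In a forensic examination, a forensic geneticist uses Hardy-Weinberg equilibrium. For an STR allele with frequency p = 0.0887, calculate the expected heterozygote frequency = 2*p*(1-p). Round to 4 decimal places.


Hardy-Weinberg heterozygote frequency:
q = 1 - p = 1 - 0.0887 = 0.9113
2pq = 2 * 0.0887 * 0.9113 = 0.1617

0.1617


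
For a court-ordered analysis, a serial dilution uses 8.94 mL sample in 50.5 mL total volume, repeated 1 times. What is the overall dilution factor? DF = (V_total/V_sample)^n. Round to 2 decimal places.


Dilution factor calculation:
Single dilution = V_total / V_sample = 50.5 / 8.94 ≈ 5.64877
Number of dilutions = 1
Total DF = (50.5 / 8.94)^1 (full precision, rounded at the end) = 5.65

5.65


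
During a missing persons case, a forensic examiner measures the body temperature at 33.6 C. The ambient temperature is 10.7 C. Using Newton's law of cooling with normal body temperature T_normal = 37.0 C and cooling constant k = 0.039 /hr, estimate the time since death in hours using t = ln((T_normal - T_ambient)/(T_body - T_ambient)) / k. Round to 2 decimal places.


Using Newton's law of cooling:
t = ln((T_normal - T_ambient) / (T_body - T_ambient)) / k
T_normal - T_ambient = 26.3
T_body - T_ambient = 22.9
Ratio = 1.148472
ln(ratio) = 0.138432
t = 0.138432 / 0.039 = 3.55 hours

3.55


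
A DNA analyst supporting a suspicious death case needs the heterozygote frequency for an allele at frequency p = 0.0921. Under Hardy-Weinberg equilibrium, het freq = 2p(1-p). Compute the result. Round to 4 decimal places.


Hardy-Weinberg heterozygote frequency:
q = 1 - p = 1 - 0.0921 = 0.9079
2pq = 2 * 0.0921 * 0.9079 = 0.1672

0.1672


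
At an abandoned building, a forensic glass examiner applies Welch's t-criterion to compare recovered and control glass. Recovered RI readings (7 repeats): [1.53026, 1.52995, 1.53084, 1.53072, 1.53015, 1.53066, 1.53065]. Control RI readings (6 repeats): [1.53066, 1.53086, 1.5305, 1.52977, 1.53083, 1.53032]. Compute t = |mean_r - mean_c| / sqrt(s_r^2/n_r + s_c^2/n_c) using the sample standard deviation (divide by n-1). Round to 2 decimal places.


Welch's t-criterion for glass RI comparison:
Recovered mean = sum / n_r = 10.71323 / 7 = 1.5304614
Control mean = sum / n_c = 9.18294 / 6 = 1.53049
Recovered sample variance s_r^2 = 1.14048e-07
Control sample variance s_c^2 = 1.6576e-07
Welch SE (unpooled) = sqrt(s_r^2/n_r + s_c^2/n_c) = sqrt(1.62925e-08 + 2.76267e-08) = sqrt(4.39192e-08) = 0.000209569
|mean_r - mean_c| = 2.85714e-05
t = 2.85714e-05 / 0.000209569 = 0.14

0.14


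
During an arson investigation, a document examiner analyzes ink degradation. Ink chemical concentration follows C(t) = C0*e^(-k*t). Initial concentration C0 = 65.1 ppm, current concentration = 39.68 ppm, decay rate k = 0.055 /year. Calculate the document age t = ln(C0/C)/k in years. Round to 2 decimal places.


Document age estimation:
C0/C = 65.1 / 39.68 = 1.640625
ln(C0/C) = 0.495077
t = 0.495077 / 0.055 = 9.00 years

9.00


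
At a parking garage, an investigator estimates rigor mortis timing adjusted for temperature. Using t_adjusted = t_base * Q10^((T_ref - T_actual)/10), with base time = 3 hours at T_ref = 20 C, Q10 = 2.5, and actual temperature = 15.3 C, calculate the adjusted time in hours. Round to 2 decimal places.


Rigor mortis time adjustment:
Exponent = (T_ref - T_actual) / 10 = (20 - 15.3) / 10 = 0.47
Q10 factor = 2.5^0.47 = 1.53827
t_adjusted = 3 * 1.53827 = 4.61 hours

4.61


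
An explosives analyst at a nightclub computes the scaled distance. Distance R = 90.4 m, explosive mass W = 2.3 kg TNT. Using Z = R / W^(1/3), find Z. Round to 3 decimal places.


Scaled distance calculation:
W^(1/3) = 2.3^(1/3) = 1.320006
Z = R / W^(1/3) = 90.4 / 1.320006
Z = 68.485 m/kg^(1/3)

68.485


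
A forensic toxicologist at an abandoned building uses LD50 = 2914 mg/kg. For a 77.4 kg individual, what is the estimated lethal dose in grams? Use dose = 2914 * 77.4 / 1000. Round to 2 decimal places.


Lethal dose calculation:
Lethal dose = LD50 * body_weight / 1000
= 2914 * 77.4 / 1000
= 225543.6 / 1000
= 225.54 g

225.54


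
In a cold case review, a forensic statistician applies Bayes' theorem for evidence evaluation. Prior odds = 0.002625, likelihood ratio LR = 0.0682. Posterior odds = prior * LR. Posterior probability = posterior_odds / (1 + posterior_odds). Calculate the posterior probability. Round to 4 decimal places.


Bayesian evidence evaluation:
Posterior odds = prior_odds * LR = 0.002625 * 0.0682 = 0.000179025
Posterior probability = posterior_odds / (1 + posterior_odds)
= 0.000179025 / (1 + 0.000179025)
= 0.000179025 / 1.000179025
= 0.0002

0.0002


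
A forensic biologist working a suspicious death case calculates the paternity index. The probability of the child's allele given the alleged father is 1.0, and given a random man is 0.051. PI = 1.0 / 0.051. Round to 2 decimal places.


Paternity Index calculation:
PI = P(allele|father) / P(allele|random)
PI = 1.0 / 0.051
PI = 19.61

19.61


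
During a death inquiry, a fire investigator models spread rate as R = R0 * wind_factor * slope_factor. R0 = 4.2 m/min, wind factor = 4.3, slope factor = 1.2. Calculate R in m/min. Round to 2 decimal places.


Fire spread rate calculation:
R = R0 * wind_factor * slope_factor
= 4.2 * 4.3 * 1.2
= 18.06 * 1.2
= 21.67 m/min

21.67


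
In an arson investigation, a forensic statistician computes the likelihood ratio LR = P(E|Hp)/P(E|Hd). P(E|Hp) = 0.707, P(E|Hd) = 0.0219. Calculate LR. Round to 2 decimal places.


Likelihood ratio calculation:
LR = P(E|Hp) / P(E|Hd)
LR = 0.707 / 0.0219
LR = 32.28

32.28


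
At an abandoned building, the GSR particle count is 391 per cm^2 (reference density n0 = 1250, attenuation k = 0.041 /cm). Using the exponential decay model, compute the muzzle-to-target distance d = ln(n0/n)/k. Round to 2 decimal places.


GSR distance calculation:
n0/n = 1250 / 391 = 3.196931
ln(n0/n) = 1.162191
d = 1.162191 / 0.041 = 28.35 cm

28.35


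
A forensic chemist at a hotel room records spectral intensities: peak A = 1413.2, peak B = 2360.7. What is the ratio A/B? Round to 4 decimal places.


Spectral peak ratio:
Peak A = 1413.2 counts
Peak B = 2360.7 counts
Ratio = 1413.2 / 2360.7 = 0.5986

0.5986


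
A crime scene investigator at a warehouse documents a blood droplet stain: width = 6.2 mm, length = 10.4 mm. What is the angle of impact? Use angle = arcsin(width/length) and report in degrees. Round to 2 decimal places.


Blood spatter impact angle calculation:
width / length = 6.2 / 10.4 = 0.596154
angle = arcsin(0.596154)
angle = 36.59 degrees

36.59


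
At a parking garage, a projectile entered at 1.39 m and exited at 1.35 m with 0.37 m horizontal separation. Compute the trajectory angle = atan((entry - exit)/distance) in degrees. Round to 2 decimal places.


Bullet trajectory angle:
Height difference = 1.39 - 1.35 = 0.04 m
angle = atan(0.04 / 0.37)
angle = atan(0.108108)
angle = 6.17 degrees

6.17


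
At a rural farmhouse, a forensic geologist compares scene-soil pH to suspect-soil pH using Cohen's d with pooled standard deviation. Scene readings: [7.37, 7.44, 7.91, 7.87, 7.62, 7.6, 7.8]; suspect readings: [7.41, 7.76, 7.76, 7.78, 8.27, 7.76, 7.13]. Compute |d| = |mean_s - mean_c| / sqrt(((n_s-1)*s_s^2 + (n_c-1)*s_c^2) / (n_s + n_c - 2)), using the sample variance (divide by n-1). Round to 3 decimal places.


Pooled-variance Cohen's d for soil pH comparison:
Scene mean = 53.61 / 7 = 7.658571
Suspect mean = 53.87 / 7 = 7.695714
Scene sample variance s_s^2 = 0.043981
Suspect sample variance s_c^2 = 0.125162
Pooled variance = ((n_s-1)*s_s^2 + (n_c-1)*s_c^2) / (n_s + n_c - 2) = 0.084571
Pooled SD = sqrt(0.084571) = 0.290811
Mean difference = -0.037143
|d| = |-0.037143| / 0.290811 = 0.128

0.128


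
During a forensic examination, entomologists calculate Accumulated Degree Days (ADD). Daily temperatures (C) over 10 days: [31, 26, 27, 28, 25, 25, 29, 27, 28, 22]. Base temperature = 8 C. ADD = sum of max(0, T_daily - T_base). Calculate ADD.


Computing ADD day by day:
Day 1: max(0, 31 - 8) = 23
Day 2: max(0, 26 - 8) = 18
Day 3: max(0, 27 - 8) = 19
Day 4: max(0, 28 - 8) = 20
Day 5: max(0, 25 - 8) = 17
Day 6: max(0, 25 - 8) = 17
Day 7: max(0, 29 - 8) = 21
Day 8: max(0, 27 - 8) = 19
Day 9: max(0, 28 - 8) = 20
Day 10: max(0, 22 - 8) = 14
Total ADD = 188

188


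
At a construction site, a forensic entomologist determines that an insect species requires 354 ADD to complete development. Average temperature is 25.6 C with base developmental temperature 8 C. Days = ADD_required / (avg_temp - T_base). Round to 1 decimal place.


Insect development time:
Effective temperature = avg_temp - T_base = 25.6 - 8 = 17.6 C
Days = ADD / effective_temp = 354 / 17.6 = 20.1 days

20.1


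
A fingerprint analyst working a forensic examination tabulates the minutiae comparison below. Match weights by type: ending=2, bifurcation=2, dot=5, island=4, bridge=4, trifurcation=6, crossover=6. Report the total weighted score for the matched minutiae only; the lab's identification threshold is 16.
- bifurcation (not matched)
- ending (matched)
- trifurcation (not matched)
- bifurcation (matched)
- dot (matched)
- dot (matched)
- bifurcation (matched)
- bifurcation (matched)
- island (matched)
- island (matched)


Weighted minutiae match score:
  bifurcation: not matched, +0
  ending: matched, +2 (running total 2)
  trifurcation: not matched, +0
  bifurcation: matched, +2 (running total 4)
  dot: matched, +5 (running total 9)
  dot: matched, +5 (running total 14)
  bifurcation: matched, +2 (running total 16)
  bifurcation: matched, +2 (running total 18)
  island: matched, +4 (running total 22)
  island: matched, +4 (running total 26)
Total score = 26
Threshold = 16; verdict = identification

26


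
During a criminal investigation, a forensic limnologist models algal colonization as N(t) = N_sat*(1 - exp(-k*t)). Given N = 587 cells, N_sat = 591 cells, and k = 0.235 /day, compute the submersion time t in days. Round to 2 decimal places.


PMSI from diatom colonization curve:
N / N_sat = 587 / 591 = 0.993232
1 - N/N_sat = 0.006768
ln(1 - N/N_sat) = -4.99555
t = -ln(1 - N/N_sat) / k = -(-4.99555) / 0.235 = 21.26 days

21.26


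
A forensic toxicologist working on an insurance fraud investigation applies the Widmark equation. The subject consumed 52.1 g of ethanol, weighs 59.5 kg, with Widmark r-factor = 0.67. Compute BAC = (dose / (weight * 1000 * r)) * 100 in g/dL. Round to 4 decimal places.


Applying the Widmark formula:
BAC = (dose_g / (body_wt * 1000 * r)) * 100
Denominator = 59.5 * 1000 * 0.67 = 39865
BAC = (52.1 / 39865) * 100
BAC = 0.1307 g/dL

0.1307


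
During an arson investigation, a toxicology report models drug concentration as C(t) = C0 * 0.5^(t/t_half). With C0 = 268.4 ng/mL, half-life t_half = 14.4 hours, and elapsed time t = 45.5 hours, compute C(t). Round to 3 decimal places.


Drug concentration decay:
Number of half-lives = t / t_half = 45.5 / 14.4 = 3.159722
Decay factor = 0.5^3.159722 = 0.11189969
C(t) = 268.4 * 0.11189969 = 30.034 ng/mL

30.034


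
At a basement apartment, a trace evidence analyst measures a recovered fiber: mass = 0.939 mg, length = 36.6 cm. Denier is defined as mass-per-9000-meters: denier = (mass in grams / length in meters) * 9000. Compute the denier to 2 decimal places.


Denier calculation:
Mass in grams = 0.939 mg / 1000 = 0.000939 g
Length in meters = 36.6 cm / 100 = 0.366 m
Linear density = mass / length = 0.000939 / 0.366 = 0.00256557 g/m
Denier = (g/m) * 9000 = 0.00256557 * 9000 = 23.09

23.09


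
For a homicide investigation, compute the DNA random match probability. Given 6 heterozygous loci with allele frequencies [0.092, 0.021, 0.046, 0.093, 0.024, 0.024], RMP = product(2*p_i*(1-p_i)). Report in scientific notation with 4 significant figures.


Computing RMP for 6 loci:
Locus 1: 2 * 0.092 * 0.908 = 0.167072
Locus 2: 2 * 0.021 * 0.979 = 0.041118
Locus 3: 2 * 0.046 * 0.954 = 0.087768
Locus 4: 2 * 0.093 * 0.907 = 0.168702
Locus 5: 2 * 0.024 * 0.976 = 0.046848
Locus 6: 2 * 0.024 * 0.976 = 0.046848
RMP = 2.232e-07

2.232e-07


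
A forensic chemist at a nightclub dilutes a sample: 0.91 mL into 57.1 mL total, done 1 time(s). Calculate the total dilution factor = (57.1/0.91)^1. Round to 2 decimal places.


Dilution factor calculation:
Single dilution = V_total / V_sample = 57.1 / 0.91 ≈ 62.747253
Number of dilutions = 1
Total DF = (57.1 / 0.91)^1 (full precision, rounded at the end) = 62.75

62.75


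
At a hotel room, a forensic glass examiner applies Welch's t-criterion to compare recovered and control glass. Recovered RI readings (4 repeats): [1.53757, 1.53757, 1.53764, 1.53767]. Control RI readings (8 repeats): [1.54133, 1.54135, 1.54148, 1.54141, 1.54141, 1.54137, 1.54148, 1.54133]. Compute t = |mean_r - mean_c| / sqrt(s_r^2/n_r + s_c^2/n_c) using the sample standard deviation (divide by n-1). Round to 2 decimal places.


Welch's t-criterion for glass RI comparison:
Recovered mean = sum / n_r = 6.15045 / 4 = 1.5376125
Control mean = sum / n_c = 12.33116 / 8 = 1.541395
Recovered sample variance s_r^2 = 2.55833e-09
Control sample variance s_c^2 = 3.71429e-09
Welch SE (unpooled) = sqrt(s_r^2/n_r + s_c^2/n_c) = sqrt(6.39583e-10 + 4.64286e-10) = sqrt(1.10387e-09) = 3.32245e-05
|mean_r - mean_c| = 0.0037825
t = 0.0037825 / 3.32245e-05 = 113.85

113.85


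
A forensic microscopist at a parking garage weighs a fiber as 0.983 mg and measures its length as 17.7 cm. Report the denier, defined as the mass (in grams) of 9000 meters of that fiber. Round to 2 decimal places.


Denier calculation:
Mass in grams = 0.983 mg / 1000 = 0.000983 g
Length in meters = 17.7 cm / 100 = 0.177 m
Linear density = mass / length = 0.000983 / 0.177 = 0.00555367 g/m
Denier = (g/m) * 9000 = 0.00555367 * 9000 = 49.98

49.98


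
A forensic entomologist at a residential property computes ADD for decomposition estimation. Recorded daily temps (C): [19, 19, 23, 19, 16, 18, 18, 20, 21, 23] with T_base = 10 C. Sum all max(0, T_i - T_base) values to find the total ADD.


Computing ADD day by day:
Day 1: max(0, 19 - 10) = 9
Day 2: max(0, 19 - 10) = 9
Day 3: max(0, 23 - 10) = 13
Day 4: max(0, 19 - 10) = 9
Day 5: max(0, 16 - 10) = 6
Day 6: max(0, 18 - 10) = 8
Day 7: max(0, 18 - 10) = 8
Day 8: max(0, 20 - 10) = 10
Day 9: max(0, 21 - 10) = 11
Day 10: max(0, 23 - 10) = 13
Total ADD = 96

96


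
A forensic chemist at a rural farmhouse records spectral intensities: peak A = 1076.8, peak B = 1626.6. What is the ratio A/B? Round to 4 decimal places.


Spectral peak ratio:
Peak A = 1076.8 counts
Peak B = 1626.6 counts
Ratio = 1076.8 / 1626.6 = 0.6620

0.6620


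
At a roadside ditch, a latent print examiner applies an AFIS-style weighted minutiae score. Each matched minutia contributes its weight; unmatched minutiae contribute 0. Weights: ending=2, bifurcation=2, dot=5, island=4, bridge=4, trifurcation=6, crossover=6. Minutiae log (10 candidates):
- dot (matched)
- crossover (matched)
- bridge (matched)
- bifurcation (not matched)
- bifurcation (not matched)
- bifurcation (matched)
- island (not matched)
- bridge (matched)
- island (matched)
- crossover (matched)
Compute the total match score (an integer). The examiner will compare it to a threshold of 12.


Weighted minutiae match score:
  dot: matched, +5 (running total 5)
  crossover: matched, +6 (running total 11)
  bridge: matched, +4 (running total 15)
  bifurcation: not matched, +0
  bifurcation: not matched, +0
  bifurcation: matched, +2 (running total 17)
  island: not matched, +0
  bridge: matched, +4 (running total 21)
  island: matched, +4 (running total 25)
  crossover: matched, +6 (running total 31)
Total score = 31
Threshold = 12; verdict = identification

31


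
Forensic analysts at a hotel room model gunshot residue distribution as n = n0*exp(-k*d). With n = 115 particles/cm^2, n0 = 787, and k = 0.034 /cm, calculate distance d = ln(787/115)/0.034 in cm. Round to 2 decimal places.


GSR distance calculation:
n0/n = 787 / 115 = 6.843478
ln(n0/n) = 1.923296
d = 1.923296 / 0.034 = 56.57 cm

56.57


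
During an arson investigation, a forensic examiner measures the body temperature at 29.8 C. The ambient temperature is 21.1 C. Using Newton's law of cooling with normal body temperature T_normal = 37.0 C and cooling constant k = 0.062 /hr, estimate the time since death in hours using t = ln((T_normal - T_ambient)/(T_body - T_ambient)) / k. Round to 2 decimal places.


Using Newton's law of cooling:
t = ln((T_normal - T_ambient) / (T_body - T_ambient)) / k
T_normal - T_ambient = 15.9
T_body - T_ambient = 8.7
Ratio = 1.827586
ln(ratio) = 0.602996
t = 0.602996 / 0.062 = 9.73 hours

9.73


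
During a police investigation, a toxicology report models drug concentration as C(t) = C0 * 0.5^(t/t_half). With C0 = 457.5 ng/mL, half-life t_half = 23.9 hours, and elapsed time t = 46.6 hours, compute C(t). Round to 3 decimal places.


Drug concentration decay:
Number of half-lives = t / t_half = 46.6 / 23.9 = 1.949791
Decay factor = 0.5^1.949791 = 0.25885373
C(t) = 457.5 * 0.25885373 = 118.426 ng/mL

118.426


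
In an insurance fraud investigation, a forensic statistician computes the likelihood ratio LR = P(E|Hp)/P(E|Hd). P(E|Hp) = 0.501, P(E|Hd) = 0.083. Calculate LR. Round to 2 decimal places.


Likelihood ratio calculation:
LR = P(E|Hp) / P(E|Hd)
LR = 0.501 / 0.083
LR = 6.04

6.04


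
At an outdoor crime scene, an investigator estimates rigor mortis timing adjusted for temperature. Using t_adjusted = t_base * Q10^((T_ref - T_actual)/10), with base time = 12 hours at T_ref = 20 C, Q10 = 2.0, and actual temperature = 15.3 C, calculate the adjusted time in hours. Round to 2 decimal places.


Rigor mortis time adjustment:
Exponent = (T_ref - T_actual) / 10 = (20 - 15.3) / 10 = 0.47
Q10 factor = 2.0^0.47 = 1.38511
t_adjusted = 12 * 1.38511 = 16.62 hours

16.62


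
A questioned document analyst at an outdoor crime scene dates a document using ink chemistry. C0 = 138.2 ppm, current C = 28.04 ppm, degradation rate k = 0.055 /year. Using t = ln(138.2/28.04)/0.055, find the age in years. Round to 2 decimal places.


Document age estimation:
C0/C = 138.2 / 28.04 = 4.928673
ln(C0/C) = 1.59507
t = 1.59507 / 0.055 = 29.00 years

29.00


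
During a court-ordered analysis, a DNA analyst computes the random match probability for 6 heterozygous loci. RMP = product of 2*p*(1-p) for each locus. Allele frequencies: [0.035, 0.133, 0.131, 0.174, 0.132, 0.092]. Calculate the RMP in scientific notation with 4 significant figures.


Computing RMP for 6 loci:
Locus 1: 2 * 0.035 * 0.965 = 0.06755
Locus 2: 2 * 0.133 * 0.867 = 0.230622
Locus 3: 2 * 0.131 * 0.869 = 0.227678
Locus 4: 2 * 0.174 * 0.826 = 0.287448
Locus 5: 2 * 0.132 * 0.868 = 0.229152
Locus 6: 2 * 0.092 * 0.908 = 0.167072
RMP = 3.903e-05

3.903e-05


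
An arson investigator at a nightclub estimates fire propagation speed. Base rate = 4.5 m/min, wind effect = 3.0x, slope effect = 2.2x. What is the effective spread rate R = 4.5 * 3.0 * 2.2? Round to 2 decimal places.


Fire spread rate calculation:
R = R0 * wind_factor * slope_factor
= 4.5 * 3.0 * 2.2
= 13.5 * 2.2
= 29.70 m/min

29.70


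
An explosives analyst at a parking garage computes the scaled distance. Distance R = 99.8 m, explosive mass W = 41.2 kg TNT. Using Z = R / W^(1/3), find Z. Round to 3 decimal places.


Scaled distance calculation:
W^(1/3) = 41.2^(1/3) = 3.453815
Z = R / W^(1/3) = 99.8 / 3.453815
Z = 28.896 m/kg^(1/3)

28.896


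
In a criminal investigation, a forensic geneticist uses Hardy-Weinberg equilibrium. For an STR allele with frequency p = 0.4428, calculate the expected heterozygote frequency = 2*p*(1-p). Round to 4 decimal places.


Hardy-Weinberg heterozygote frequency:
q = 1 - p = 1 - 0.4428 = 0.5572
2pq = 2 * 0.4428 * 0.5572 = 0.4935

0.4935


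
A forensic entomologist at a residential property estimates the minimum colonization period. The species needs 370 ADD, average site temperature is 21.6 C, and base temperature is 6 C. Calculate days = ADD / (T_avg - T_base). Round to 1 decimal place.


Insect development time:
Effective temperature = avg_temp - T_base = 21.6 - 6 = 15.6 C
Days = ADD / effective_temp = 370 / 15.6 = 23.7 days

23.7


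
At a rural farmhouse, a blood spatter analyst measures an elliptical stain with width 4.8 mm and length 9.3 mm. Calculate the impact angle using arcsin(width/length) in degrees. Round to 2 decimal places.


Blood spatter impact angle calculation:
width / length = 4.8 / 9.3 = 0.516129
angle = arcsin(0.516129)
angle = 31.07 degrees

31.07


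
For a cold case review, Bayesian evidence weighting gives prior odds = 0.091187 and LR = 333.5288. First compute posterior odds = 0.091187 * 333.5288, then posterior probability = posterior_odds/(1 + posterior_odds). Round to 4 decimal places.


Bayesian evidence evaluation:
Posterior odds = prior_odds * LR = 0.091187 * 333.5288 = 30.41349
Posterior probability = posterior_odds / (1 + posterior_odds)
= 30.41349 / (1 + 30.41349)
= 30.41349 / 31.41349
= 0.9682

0.9682


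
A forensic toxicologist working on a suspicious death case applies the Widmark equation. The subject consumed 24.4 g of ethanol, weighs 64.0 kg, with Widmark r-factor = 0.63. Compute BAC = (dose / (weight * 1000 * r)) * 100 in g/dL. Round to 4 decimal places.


Applying the Widmark formula:
BAC = (dose_g / (body_wt * 1000 * r)) * 100
Denominator = 64.0 * 1000 * 0.63 = 40320
BAC = (24.4 / 40320) * 100
BAC = 0.0605 g/dL

0.0605


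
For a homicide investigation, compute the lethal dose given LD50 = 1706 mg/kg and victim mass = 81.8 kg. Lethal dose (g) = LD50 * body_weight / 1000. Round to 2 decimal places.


Lethal dose calculation:
Lethal dose = LD50 * body_weight / 1000
= 1706 * 81.8 / 1000
= 139550.8 / 1000
= 139.55 g

139.55


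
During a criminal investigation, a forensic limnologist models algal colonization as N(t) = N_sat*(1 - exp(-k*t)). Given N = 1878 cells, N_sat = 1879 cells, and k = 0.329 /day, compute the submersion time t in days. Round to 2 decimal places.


PMSI from diatom colonization curve:
N / N_sat = 1878 / 1879 = 0.999468
1 - N/N_sat = 0.000532
ln(1 - N/N_sat) = -7.538867
t = -ln(1 - N/N_sat) / k = -(-7.538867) / 0.329 = 22.91 days

22.91


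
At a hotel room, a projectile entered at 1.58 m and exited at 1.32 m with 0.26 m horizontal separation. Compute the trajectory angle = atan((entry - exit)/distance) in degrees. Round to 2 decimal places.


Bullet trajectory angle:
Height difference = 1.58 - 1.32 = 0.26 m
angle = atan(0.26 / 0.26)
angle = atan(1)
angle = 45.00 degrees

45.00


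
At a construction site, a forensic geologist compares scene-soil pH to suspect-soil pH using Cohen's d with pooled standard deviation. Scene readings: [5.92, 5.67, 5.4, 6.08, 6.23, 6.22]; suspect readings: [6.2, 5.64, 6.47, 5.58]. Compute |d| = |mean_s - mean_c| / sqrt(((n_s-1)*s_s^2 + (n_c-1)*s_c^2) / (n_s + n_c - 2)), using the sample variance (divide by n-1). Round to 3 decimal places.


Pooled-variance Cohen's d for soil pH comparison:
Scene mean = 35.52 / 6 = 5.92
Suspect mean = 23.89 / 4 = 5.9725
Scene sample variance s_s^2 = 0.10892
Suspect sample variance s_c^2 = 0.187958
Pooled variance = ((n_s-1)*s_s^2 + (n_c-1)*s_c^2) / (n_s + n_c - 2) = 0.138559
Pooled SD = sqrt(0.138559) = 0.372235
Mean difference = -0.0525
|d| = |-0.0525| / 0.372235 = 0.141

0.141


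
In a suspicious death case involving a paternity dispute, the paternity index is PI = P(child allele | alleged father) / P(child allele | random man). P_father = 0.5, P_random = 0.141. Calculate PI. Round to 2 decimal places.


Paternity Index calculation:
PI = P(allele|father) / P(allele|random)
PI = 0.5 / 0.141
PI = 3.55

3.55


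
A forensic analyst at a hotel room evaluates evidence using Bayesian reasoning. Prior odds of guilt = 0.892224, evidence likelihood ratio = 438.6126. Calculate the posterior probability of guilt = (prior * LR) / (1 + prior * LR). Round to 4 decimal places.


Bayesian evidence evaluation:
Posterior odds = prior_odds * LR = 0.892224 * 438.6126 = 391.3407
Posterior probability = posterior_odds / (1 + posterior_odds)
= 391.3407 / (1 + 391.3407)
= 391.3407 / 392.3407
= 0.9975

0.9975


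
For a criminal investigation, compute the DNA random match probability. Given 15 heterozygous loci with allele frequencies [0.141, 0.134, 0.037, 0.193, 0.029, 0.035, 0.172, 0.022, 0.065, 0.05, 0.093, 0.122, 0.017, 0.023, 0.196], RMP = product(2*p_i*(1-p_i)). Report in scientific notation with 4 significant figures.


Computing RMP for 15 loci:
Locus 1: 2 * 0.141 * 0.859 = 0.242238
Locus 2: 2 * 0.134 * 0.866 = 0.232088
Locus 3: 2 * 0.037 * 0.963 = 0.071262
Locus 4: 2 * 0.193 * 0.807 = 0.311502
Locus 5: 2 * 0.029 * 0.971 = 0.056318
Locus 6: 2 * 0.035 * 0.965 = 0.06755
Locus 7: 2 * 0.172 * 0.828 = 0.284832
Locus 8: 2 * 0.022 * 0.978 = 0.043032
Locus 9: 2 * 0.065 * 0.935 = 0.12155
Locus 10: 2 * 0.05 * 0.95 = 0.095
Locus 11: 2 * 0.093 * 0.907 = 0.168702
Locus 12: 2 * 0.122 * 0.878 = 0.214232
Locus 13: 2 * 0.017 * 0.983 = 0.033422
Locus 14: 2 * 0.023 * 0.977 = 0.044942
Locus 15: 2 * 0.196 * 0.804 = 0.315168
RMP = 1.150e-14

1.150e-14


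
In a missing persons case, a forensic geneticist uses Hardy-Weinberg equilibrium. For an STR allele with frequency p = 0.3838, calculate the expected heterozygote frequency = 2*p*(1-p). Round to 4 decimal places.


Hardy-Weinberg heterozygote frequency:
q = 1 - p = 1 - 0.3838 = 0.6162
2pq = 2 * 0.3838 * 0.6162 = 0.4730

0.4730


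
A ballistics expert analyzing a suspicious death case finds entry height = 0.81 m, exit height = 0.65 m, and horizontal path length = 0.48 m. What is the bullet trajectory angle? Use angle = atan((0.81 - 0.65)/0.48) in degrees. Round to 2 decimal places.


Bullet trajectory angle:
Height difference = 0.81 - 0.65 = 0.16 m
angle = atan(0.16 / 0.48)
angle = atan(0.333333)
angle = 18.43 degrees

18.43


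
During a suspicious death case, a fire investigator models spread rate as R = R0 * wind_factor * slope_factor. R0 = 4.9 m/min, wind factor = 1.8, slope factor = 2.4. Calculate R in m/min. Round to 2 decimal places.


Fire spread rate calculation:
R = R0 * wind_factor * slope_factor
= 4.9 * 1.8 * 2.4
= 8.82 * 2.4
= 21.17 m/min

21.17


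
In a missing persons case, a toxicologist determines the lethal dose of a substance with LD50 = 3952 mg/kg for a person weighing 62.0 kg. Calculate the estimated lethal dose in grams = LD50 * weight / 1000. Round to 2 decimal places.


Lethal dose calculation:
Lethal dose = LD50 * body_weight / 1000
= 3952 * 62.0 / 1000
= 245024 / 1000
= 245.02 g

245.02


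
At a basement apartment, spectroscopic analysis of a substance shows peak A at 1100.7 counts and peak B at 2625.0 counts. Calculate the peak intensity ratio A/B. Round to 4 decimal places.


Spectral peak ratio:
Peak A = 1100.7 counts
Peak B = 2625.0 counts
Ratio = 1100.7 / 2625.0 = 0.4193

0.4193


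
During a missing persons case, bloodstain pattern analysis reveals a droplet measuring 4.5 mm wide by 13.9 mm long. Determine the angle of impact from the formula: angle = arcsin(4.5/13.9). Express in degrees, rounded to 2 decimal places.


Blood spatter impact angle calculation:
width / length = 4.5 / 13.9 = 0.323741
angle = arcsin(0.323741)
angle = 18.89 degrees

18.89


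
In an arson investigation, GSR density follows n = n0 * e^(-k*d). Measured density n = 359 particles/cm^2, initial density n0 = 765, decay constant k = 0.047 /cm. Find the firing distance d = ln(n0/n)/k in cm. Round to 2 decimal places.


GSR distance calculation:
n0/n = 765 / 359 = 2.130919
ln(n0/n) = 0.756553
d = 0.756553 / 0.047 = 16.10 cm

16.10


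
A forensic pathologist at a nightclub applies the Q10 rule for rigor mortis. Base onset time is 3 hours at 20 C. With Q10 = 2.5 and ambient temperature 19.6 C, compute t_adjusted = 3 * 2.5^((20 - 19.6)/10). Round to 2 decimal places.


Rigor mortis time adjustment:
Exponent = (T_ref - T_actual) / 10 = (20 - 19.6) / 10 = 0.04
Q10 factor = 2.5^0.04 = 1.03733
t_adjusted = 3 * 1.03733 = 3.11 hours

3.11


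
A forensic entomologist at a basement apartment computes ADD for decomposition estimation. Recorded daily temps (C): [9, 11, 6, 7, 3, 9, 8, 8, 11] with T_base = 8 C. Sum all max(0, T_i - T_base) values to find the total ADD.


Computing ADD day by day:
Day 1: max(0, 9 - 8) = 1
Day 2: max(0, 11 - 8) = 3
Day 3: max(0, 6 - 8) = 0
Day 4: max(0, 7 - 8) = 0
Day 5: max(0, 3 - 8) = 0
Day 6: max(0, 9 - 8) = 1
Day 7: max(0, 8 - 8) = 0
Day 8: max(0, 8 - 8) = 0
Day 9: max(0, 11 - 8) = 3
Total ADD = 8

8


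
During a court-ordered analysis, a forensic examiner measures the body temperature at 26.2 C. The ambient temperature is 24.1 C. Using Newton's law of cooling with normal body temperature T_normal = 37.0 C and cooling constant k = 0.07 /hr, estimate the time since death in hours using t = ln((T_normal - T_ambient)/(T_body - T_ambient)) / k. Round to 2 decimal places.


Using Newton's law of cooling:
t = ln((T_normal - T_ambient) / (T_body - T_ambient)) / k
T_normal - T_ambient = 12.9
T_body - T_ambient = 2.1
Ratio = 6.142857
ln(ratio) = 1.81529
t = 1.81529 / 0.07 = 25.93 hours

25.93


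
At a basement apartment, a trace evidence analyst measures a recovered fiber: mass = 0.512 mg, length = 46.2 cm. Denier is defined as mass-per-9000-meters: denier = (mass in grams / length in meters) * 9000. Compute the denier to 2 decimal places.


Denier calculation:
Mass in grams = 0.512 mg / 1000 = 0.000512 g
Length in meters = 46.2 cm / 100 = 0.462 m
Linear density = mass / length = 0.000512 / 0.462 = 0.00110823 g/m
Denier = (g/m) * 9000 = 0.00110823 * 9000 = 9.97

9.97


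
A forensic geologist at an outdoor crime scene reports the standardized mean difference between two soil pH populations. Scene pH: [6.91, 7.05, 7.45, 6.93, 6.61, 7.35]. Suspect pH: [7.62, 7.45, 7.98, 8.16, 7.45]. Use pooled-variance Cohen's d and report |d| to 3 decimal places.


Pooled-variance Cohen's d for soil pH comparison:
Scene mean = 42.3 / 6 = 7.05
Suspect mean = 38.66 / 5 = 7.732
Scene sample variance s_s^2 = 0.09552
Suspect sample variance s_c^2 = 0.10407
Pooled variance = ((n_s-1)*s_s^2 + (n_c-1)*s_c^2) / (n_s + n_c - 2) = 0.09932
Pooled SD = sqrt(0.09932) = 0.315151
Mean difference = -0.682
|d| = |-0.682| / 0.315151 = 2.164

2.164


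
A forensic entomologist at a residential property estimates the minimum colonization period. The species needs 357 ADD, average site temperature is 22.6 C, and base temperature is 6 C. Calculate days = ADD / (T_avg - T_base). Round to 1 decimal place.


Insect development time:
Effective temperature = avg_temp - T_base = 22.6 - 6 = 16.6 C
Days = ADD / effective_temp = 357 / 16.6 = 21.5 days

21.5


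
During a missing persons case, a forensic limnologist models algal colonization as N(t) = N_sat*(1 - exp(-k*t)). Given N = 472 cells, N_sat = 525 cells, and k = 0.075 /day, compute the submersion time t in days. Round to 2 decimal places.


PMSI from diatom colonization curve:
N / N_sat = 472 / 525 = 0.899048
1 - N/N_sat = 0.100952
ln(1 - N/N_sat) = -2.29311
t = -ln(1 - N/N_sat) / k = -(-2.29311) / 0.075 = 30.57 days

30.57


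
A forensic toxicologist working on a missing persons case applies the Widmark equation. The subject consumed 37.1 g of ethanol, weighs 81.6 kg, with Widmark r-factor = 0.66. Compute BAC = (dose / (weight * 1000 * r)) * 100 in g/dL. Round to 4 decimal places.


Applying the Widmark formula:
BAC = (dose_g / (body_wt * 1000 * r)) * 100
Denominator = 81.6 * 1000 * 0.66 = 53856
BAC = (37.1 / 53856) * 100
BAC = 0.0689 g/dL

0.0689


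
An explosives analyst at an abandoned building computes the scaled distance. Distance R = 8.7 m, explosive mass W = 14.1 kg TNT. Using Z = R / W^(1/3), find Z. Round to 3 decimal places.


Scaled distance calculation:
W^(1/3) = 14.1^(1/3) = 2.415867
Z = R / W^(1/3) = 8.7 / 2.415867
Z = 3.601 m/kg^(1/3)

3.601


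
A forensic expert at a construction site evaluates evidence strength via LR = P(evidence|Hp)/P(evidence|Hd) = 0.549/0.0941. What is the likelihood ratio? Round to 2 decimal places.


Likelihood ratio calculation:
LR = P(E|Hp) / P(E|Hd)
LR = 0.549 / 0.0941
LR = 5.83

5.83


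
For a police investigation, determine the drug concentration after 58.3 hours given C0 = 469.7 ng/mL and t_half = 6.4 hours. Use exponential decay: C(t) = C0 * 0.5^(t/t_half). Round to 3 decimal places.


Drug concentration decay:
Number of half-lives = t / t_half = 58.3 / 6.4 = 9.109375
Decay factor = 0.5^9.109375 = 0.00181053
C(t) = 469.7 * 0.00181053 = 0.850 ng/mL

0.850


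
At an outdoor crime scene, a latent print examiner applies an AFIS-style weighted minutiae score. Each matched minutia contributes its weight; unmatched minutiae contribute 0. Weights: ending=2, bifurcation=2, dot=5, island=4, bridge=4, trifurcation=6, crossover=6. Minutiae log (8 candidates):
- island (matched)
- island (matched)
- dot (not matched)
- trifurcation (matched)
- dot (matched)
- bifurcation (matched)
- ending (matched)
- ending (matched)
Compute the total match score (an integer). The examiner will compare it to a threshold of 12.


Weighted minutiae match score:
  island: matched, +4 (running total 4)
  island: matched, +4 (running total 8)
  dot: not matched, +0
  trifurcation: matched, +6 (running total 14)
  dot: matched, +5 (running total 19)
  bifurcation: matched, +2 (running total 21)
  ending: matched, +2 (running total 23)
  ending: matched, +2 (running total 25)
Total score = 25
Threshold = 12; verdict = identification

25


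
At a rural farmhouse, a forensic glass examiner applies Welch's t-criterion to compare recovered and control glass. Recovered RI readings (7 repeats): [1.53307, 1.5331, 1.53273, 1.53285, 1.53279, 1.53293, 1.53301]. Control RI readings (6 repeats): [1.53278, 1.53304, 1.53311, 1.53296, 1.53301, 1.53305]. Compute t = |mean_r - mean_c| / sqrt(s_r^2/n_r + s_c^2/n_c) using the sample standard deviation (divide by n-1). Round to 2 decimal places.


Welch's t-criterion for glass RI comparison:
Recovered mean = sum / n_r = 10.73048 / 7 = 1.5329257
Control mean = sum / n_c = 9.19795 / 6 = 1.5329917
Recovered sample variance s_r^2 = 2.01286e-08
Control sample variance s_c^2 = 1.31767e-08
Welch SE (unpooled) = sqrt(s_r^2/n_r + s_c^2/n_c) = sqrt(2.87551e-09 + 2.19611e-09) = sqrt(5.07162e-09) = 7.12153e-05
|mean_r - mean_c| = 6.59524e-05
t = 6.59524e-05 / 7.12153e-05 = 0.93

0.93


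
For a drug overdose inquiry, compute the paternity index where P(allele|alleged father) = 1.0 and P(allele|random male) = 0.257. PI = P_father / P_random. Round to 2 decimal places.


Paternity Index calculation:
PI = P(allele|father) / P(allele|random)
PI = 1.0 / 0.257
PI = 3.89

3.89


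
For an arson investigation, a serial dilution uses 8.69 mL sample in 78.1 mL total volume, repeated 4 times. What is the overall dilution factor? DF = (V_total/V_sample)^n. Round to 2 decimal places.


Dilution factor calculation:
Single dilution = V_total / V_sample = 78.1 / 8.69 ≈ 8.987342
Number of dilutions = 4
Total DF = (78.1 / 8.69)^4 (full precision, rounded at the end) = 6524.17

6524.17


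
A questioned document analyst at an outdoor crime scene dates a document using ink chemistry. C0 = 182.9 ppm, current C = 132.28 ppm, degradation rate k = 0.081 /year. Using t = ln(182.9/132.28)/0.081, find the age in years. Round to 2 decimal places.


Document age estimation:
C0/C = 182.9 / 132.28 = 1.382673
ln(C0/C) = 0.324019
t = 0.324019 / 0.081 = 4.00 years

4.00


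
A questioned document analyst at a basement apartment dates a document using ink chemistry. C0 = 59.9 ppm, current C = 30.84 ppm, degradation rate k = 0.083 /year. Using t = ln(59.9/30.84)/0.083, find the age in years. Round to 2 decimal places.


Document age estimation:
C0/C = 59.9 / 30.84 = 1.942283
ln(C0/C) = 0.663864
t = 0.663864 / 0.083 = 8.00 years

8.00


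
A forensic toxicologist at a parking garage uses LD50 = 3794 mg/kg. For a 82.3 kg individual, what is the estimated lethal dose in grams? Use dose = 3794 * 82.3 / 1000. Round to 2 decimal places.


Lethal dose calculation:
Lethal dose = LD50 * body_weight / 1000
= 3794 * 82.3 / 1000
= 312246.2 / 1000
= 312.25 g

312.25


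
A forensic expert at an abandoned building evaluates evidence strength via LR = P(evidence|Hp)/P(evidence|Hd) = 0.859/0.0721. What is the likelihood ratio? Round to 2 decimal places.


Likelihood ratio calculation:
LR = P(E|Hp) / P(E|Hd)
LR = 0.859 / 0.0721
LR = 11.91

11.91


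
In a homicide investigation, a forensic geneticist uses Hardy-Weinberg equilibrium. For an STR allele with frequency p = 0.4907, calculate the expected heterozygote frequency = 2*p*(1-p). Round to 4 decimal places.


Hardy-Weinberg heterozygote frequency:
q = 1 - p = 1 - 0.4907 = 0.5093
2pq = 2 * 0.4907 * 0.5093 = 0.4998

0.4998


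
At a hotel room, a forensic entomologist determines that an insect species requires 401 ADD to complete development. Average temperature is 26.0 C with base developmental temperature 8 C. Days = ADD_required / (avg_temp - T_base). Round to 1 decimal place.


Insect development time:
Effective temperature = avg_temp - T_base = 26.0 - 8 = 18.0 C
Days = ADD / effective_temp = 401 / 18.0 = 22.3 days

22.3


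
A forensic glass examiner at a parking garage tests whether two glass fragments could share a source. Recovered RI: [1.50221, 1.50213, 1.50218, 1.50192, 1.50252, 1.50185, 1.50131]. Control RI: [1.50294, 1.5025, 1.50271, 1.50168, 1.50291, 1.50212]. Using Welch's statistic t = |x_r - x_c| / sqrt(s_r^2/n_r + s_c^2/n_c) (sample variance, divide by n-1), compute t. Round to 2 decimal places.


Welch's t-criterion for glass RI comparison:
Recovered mean = sum / n_r = 10.51412 / 7 = 1.5020171
Control mean = sum / n_c = 9.01486 / 6 = 1.5024767
Recovered sample variance s_r^2 = 1.44457e-07
Control sample variance s_c^2 = 2.43867e-07
Welch SE (unpooled) = sqrt(s_r^2/n_r + s_c^2/n_c) = sqrt(2.06367e-08 + 4.06444e-08) = sqrt(6.12811e-08) = 0.00024755
|mean_r - mean_c| = 0.000459524
t = 0.000459524 / 0.00024755 = 1.86

1.86


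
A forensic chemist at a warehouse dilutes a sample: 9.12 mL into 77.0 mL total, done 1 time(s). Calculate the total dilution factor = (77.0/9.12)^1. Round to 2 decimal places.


Dilution factor calculation:
Single dilution = V_total / V_sample = 77.0 / 9.12 ≈ 8.442982
Number of dilutions = 1
Total DF = (77.0 / 9.12)^1 (full precision, rounded at the end) = 8.44

8.44


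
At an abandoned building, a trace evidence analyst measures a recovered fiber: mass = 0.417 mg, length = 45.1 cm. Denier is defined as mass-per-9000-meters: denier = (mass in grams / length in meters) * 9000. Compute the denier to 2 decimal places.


Denier calculation:
Mass in grams = 0.417 mg / 1000 = 0.000417 g
Length in meters = 45.1 cm / 100 = 0.451 m
Linear density = mass / length = 0.000417 / 0.451 = 0.00092461 g/m
Denier = (g/m) * 9000 = 0.00092461 * 9000 = 8.32

8.32


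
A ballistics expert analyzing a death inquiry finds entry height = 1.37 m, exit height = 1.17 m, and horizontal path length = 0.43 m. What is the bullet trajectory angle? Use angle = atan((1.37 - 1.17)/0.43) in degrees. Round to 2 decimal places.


Bullet trajectory angle:
Height difference = 1.37 - 1.17 = 0.2 m
angle = atan(0.2 / 0.43)
angle = atan(0.465116)
angle = 24.94 degrees

24.94


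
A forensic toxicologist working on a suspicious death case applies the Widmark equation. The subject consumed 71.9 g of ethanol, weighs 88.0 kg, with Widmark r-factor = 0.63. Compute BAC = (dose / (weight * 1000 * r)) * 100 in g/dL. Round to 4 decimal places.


Applying the Widmark formula:
BAC = (dose_g / (body_wt * 1000 * r)) * 100
Denominator = 88.0 * 1000 * 0.63 = 55440
BAC = (71.9 / 55440) * 100
BAC = 0.1297 g/dL

0.1297


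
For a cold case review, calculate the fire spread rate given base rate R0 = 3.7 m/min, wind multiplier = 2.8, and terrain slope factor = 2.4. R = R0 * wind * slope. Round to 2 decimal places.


Fire spread rate calculation:
R = R0 * wind_factor * slope_factor
= 3.7 * 2.8 * 2.4
= 10.36 * 2.4
= 24.86 m/min

24.86
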